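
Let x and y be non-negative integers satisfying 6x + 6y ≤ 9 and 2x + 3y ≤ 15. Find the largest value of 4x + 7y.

7

The continuous relaxation peaks at (0, 1.5) with value 10.50; rounding to a feasible lattice point costs some objective.
(x,y)=(0,1): 6·0+6·1=6≤9, 2·0+3·1=3≤15, objective 7.
(x,y)=(1,0): 6·1+6·0=6≤9, 2·1+3·0=2≤15, objective 4.
(x,y)=(0,0): 6·0+6·0=0≤9, 2·0+3·0=0≤15, objective 0.
No feasible integer point exceeds 7.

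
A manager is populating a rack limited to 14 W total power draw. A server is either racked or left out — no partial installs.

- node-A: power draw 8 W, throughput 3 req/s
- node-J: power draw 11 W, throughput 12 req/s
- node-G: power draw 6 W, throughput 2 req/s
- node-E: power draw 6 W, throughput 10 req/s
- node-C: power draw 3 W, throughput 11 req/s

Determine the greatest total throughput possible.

node-E + node-C: power draw 6 + 3 = 9 ≤ 14, throughput 10 + 11 = 21.
node-J + node-C: power draw 11 + 3 = 14 ≤ 14, throughput 12 + 11 = 23.
Best is node-J and node-C with total throughput 23.

23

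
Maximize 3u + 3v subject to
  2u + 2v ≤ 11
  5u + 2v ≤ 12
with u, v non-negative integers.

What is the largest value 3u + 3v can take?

The continuous relaxation peaks at (0, 5.5) with value 16.50; rounding to a feasible lattice point costs some objective.
(u,v)=(0,5): 2·0+2·5=10≤11, 5·0+2·5=10≤12, objective 15.
(u,v)=(0,4): 2·0+2·4=8≤11, 5·0+2·4=8≤12, objective 12.
Maximum is 15 at (u,v)=(0,5).

15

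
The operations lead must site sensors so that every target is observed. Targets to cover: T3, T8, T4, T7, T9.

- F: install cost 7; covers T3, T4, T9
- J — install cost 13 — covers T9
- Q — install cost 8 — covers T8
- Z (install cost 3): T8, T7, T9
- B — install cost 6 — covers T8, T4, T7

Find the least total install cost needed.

10

Choose F and Z: together they cover T3, T8, T4, T7, T9 — every target.
Total install cost: 7 + 3 = 10.
No cover costs less than 10.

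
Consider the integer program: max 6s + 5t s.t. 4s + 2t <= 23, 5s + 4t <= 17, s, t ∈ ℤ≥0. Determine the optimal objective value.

Relaxing integrality, the LP optimum is 21.25 at (s,t) = (0, 4.25), which is not an integer point.
(s,t)=(1,3): 4·1+2·3=10≤23, 5·1+4·3=17≤17, objective 21.
(s,t)=(0,4): 4·0+2·4=8≤23, 5·0+4·4=16≤17, objective 20.
(s,t)=(1,2): 4·1+2·2=8≤23, 5·1+4·2=13≤17, objective 16.
Maximum is 21 at (s,t)=(1,3).

21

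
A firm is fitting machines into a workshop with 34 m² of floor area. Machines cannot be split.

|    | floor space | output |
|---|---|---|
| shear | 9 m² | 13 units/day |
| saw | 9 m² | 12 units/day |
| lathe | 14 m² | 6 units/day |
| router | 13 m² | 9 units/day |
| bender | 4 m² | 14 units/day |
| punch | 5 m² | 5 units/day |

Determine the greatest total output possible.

44

Allowing fractional choices, the relaxed optimum would be about 48.8, but machines are indivisible.
shear + router + bender + punch: floor space 9 + 13 + 4 + 5 = 31 ≤ 34, output 13 + 9 + 14 + 5 = 41.
saw + router + bender + punch: floor space 9 + 13 + 4 + 5 = 31 ≤ 34, output 12 + 9 + 14 + 5 = 40.
shear + saw + bender + punch: floor space 9 + 9 + 4 + 5 = 27 ≤ 34, output 13 + 12 + 14 + 5 = 44.
Best is shear, saw, bender, and punch with total output 44.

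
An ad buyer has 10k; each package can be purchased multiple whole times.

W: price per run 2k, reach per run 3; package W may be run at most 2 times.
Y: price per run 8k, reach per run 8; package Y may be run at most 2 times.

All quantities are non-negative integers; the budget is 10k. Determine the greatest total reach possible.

1×Y: price 8 ≤ 10, reach 1·8 = 8.
1×W and 1×Y: price 10 ≤ 10, reach 1·3 + 1·8 = 11.
Best is 11.

11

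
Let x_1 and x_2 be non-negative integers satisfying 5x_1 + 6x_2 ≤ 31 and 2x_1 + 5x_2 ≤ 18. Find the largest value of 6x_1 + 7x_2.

37

(x_1,x_2)=(5,1) is feasible, giving 37.
(x_1,x_2)=(6,0) is feasible, giving 36.
Maximum is 37 at (x_1,x_2)=(5,1).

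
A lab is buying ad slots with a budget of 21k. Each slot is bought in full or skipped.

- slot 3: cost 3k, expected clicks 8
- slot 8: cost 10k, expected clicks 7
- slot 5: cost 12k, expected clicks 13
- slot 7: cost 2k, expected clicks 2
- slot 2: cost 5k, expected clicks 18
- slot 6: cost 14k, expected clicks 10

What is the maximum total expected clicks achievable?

39

This is an integer program with binary decision variables.
slot 3 + slot 8 + slot 7 + slot 2: cost 3 + 10 + 2 + 5 = 20 ≤ 21, expected clicks 8 + 7 + 2 + 18 = 35.
slot 3 + slot 5 + slot 2: cost 3 + 12 + 5 = 20 ≤ 21, expected clicks 8 + 13 + 18 = 39.
Best is slot 3, slot 5, and slot 2 with total expected clicks 39.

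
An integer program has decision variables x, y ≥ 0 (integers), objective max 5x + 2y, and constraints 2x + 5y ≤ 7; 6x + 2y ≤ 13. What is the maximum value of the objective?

(x,y)=(2,0) is feasible, giving 10.
(x,y)=(1,1) is feasible, giving 7.
(x,y)=(1,0) is feasible, giving 5.
Maximum is 10 at (x,y)=(2,0).

10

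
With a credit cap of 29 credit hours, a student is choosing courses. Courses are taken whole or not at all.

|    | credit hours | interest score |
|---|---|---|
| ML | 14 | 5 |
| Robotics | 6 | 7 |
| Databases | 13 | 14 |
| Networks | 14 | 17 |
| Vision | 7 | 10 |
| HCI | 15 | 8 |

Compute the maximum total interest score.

Allowing fractional choices, the relaxed optimum would be about 36.2, but courses are indivisible.
Databases + Networks: credit hours 13 + 14 = 27 ≤ 29, interest score 14 + 17 = 31.
Robotics + Networks + Vision: credit hours 6 + 14 + 7 = 27 ≤ 29, interest score 7 + 17 + 10 = 34.
Robotics + Databases + Vision: credit hours 6 + 13 + 7 = 26 ≤ 29, interest score 7 + 14 + 10 = 31.
Best is Robotics, Networks, and Vision with total interest score 34.

34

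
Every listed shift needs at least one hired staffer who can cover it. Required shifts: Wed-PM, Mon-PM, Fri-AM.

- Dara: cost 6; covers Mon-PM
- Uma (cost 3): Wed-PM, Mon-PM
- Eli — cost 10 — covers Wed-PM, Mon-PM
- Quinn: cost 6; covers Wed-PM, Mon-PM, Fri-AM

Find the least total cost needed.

Quinn alone covers Wed-PM, Mon-PM, Fri-AM — every shift.
Total cost: 6.

6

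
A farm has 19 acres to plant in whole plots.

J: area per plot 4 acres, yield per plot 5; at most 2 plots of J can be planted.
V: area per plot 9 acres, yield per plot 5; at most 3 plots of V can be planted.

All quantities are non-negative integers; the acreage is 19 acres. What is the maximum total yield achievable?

Take 2×J and 1×V: area 17 ≤ 19, yield 2·5 + 1·5 = 15.
J has the best ratio (5/4) and is taken to its limit of 2; remaining capacity is filled optimally with the others.

15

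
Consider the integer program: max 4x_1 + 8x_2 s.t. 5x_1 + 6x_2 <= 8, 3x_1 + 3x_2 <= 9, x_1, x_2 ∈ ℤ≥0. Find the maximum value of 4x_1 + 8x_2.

8

(x_1,x_2)=(0,1): 5·0+6·1=6≤8, 3·0+3·1=3≤9, objective 8.
(x_1,x_2)=(1,0): 5·1+6·0=5≤8, 3·1+3·0=3≤9, objective 4.
(x_1,x_2)=(0,0): 5·0+6·0=0≤8, 3·0+3·0=0≤9, objective 0.
Maximum is 8 at (x_1,x_2)=(0,1).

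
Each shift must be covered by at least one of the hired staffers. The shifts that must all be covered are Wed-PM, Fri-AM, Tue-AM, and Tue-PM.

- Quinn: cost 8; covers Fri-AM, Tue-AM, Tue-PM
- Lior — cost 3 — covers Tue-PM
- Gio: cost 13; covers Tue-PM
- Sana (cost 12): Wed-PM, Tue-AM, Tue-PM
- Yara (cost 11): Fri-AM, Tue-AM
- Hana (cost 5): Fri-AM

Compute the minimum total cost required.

17

The greedy cost-per-new-shift heuristic would pick Quinn and Sana for 20, but a cheaper cover exists.
Choose Sana and Hana: together they cover Wed-PM, Fri-AM, Tue-AM, Tue-PM — every shift.
Total cost: 12 + 5 = 17.
No cover costs less than 17.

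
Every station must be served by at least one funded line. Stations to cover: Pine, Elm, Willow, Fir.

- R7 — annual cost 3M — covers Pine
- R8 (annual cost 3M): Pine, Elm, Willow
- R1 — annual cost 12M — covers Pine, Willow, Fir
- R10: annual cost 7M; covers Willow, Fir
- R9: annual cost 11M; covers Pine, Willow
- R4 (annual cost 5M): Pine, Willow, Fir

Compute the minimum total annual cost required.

Choose R8 and R4: together they cover Pine, Elm, Willow, Fir — every station.
Total annual cost: 3 + 5 = 8.

8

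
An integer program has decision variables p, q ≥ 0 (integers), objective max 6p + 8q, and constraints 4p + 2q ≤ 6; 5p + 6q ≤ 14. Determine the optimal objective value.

Relaxing integrality, the LP optimum is 18.67 at (p,q) = (0, 2.33), which is not an integer point.
(p,q)=(0,2): 4·0+2·2=4≤6, 5·0+6·2=12≤14, objective 16.
(p,q)=(1,1): 4·1+2·1=6≤6, 5·1+6·1=11≤14, objective 14.
(p,q)=(0,1): 4·0+2·1=2≤6, 5·0+6·1=6≤14, objective 8.
The best lattice point is (0,2), giving 16.

16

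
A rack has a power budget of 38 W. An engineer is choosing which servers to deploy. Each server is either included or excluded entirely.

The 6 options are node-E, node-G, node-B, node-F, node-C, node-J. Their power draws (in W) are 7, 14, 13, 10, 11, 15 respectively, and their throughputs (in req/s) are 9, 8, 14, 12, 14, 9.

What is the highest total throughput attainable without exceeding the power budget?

Treat it as a binary knapsack problem.
Allowing fractional choices, the relaxed optimum would be about 45.8, but servers are indivisible.
node-B + node-F + node-C: power draw 13 + 10 + 11 = 34 ≤ 38, throughput 14 + 12 + 14 = 40.
node-G + node-B + node-C: power draw 14 + 13 + 11 = 38 ≤ 38, throughput 8 + 14 + 14 = 36.
node-E + node-B + node-C: power draw 7 + 13 + 11 = 31 ≤ 38, throughput 9 + 14 + 14 = 37.
Best is node-B, node-F, and node-C with total throughput 40.

40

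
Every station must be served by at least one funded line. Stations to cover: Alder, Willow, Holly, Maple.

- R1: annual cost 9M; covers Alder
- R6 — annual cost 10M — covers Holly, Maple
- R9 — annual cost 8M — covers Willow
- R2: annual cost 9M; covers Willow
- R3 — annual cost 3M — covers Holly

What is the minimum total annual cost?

27

The greedy cost-per-new-station heuristic would pick R3, R9, R1, and R6 for 30, but a cheaper cover exists.
Choose R1, R6, and R9: together they cover Alder, Willow, Holly, Maple — every station.
Total annual cost: 9 + 10 + 8 = 27.
No cover costs less than 27.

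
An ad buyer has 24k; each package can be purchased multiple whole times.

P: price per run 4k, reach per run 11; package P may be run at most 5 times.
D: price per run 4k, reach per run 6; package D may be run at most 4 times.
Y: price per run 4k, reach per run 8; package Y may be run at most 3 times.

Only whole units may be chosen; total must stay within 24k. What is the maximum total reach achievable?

63

P has the best ratio (11/4); taking only P gives at most 5×11 = 55 (stopped by the supply cap of 5).
Mixing does better — 5×P and 1×Y: price 24 ≤ 24, reach 5·11 + 1·8 = 63.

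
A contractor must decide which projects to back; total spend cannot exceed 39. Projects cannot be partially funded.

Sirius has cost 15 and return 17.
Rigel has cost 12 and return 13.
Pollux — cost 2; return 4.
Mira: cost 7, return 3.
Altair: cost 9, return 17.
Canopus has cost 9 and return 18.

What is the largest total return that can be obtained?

Take Sirius, Pollux, Altair, and Canopus: cost 15 + 2 + 9 + 9 = 35 ≤ 39, return 17 + 4 + 17 + 18 = 56.
No other feasible combination does better.

56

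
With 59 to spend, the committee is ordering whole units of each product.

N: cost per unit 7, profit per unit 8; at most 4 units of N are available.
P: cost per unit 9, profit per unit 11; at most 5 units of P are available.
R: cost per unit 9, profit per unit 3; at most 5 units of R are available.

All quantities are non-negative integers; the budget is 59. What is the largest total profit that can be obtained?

71

Take 2×N and 5×P: cost 59 ≤ 59, profit 2·8 + 5·11 = 71.
P has the best ratio (11/9) and is taken to its limit of 5; remaining capacity is filled optimally with the others.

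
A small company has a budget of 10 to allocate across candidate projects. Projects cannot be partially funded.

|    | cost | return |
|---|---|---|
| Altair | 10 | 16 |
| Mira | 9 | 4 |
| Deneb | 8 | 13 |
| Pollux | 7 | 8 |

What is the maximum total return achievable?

16

Take Altair: cost 10 ≤ 10, return 16.
No other feasible combination does better.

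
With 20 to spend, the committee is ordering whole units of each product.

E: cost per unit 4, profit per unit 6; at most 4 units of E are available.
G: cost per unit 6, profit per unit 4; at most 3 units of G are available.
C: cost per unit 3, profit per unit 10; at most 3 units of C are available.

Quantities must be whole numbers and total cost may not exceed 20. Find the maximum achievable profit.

42

2×E and 3×C: cost 17 ≤ 20, profit 2·6 + 3·10 = 42.
1×E, 1×G, and 3×C: cost 19 ≤ 20, profit 1·6 + 1·4 + 3·10 = 40.
Best is 42.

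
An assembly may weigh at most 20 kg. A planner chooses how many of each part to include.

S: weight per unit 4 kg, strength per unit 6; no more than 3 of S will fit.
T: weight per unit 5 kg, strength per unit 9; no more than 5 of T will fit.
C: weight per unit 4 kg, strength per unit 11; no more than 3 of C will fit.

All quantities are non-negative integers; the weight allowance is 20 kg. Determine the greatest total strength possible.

This is a bounded integer knapsack.
C has the best ratio (11/4); taking only C gives at most 3×11 = 33 (stopped by the supply cap of 3).
Mixing does better — 2×S and 3×C: weight 20 ≤ 20, strength 2·6 + 3·11 = 45.

45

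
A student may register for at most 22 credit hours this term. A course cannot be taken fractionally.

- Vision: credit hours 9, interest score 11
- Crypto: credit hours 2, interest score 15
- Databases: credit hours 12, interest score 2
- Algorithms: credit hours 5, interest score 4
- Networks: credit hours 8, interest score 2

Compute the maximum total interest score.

Allowing fractional choices, the relaxed optimum would be about 31.5, but courses are indivisible.
Vision + Crypto: credit hours 9 + 2 = 11 ≤ 22, interest score 11 + 15 = 26.
Vision + Crypto + Algorithms: credit hours 9 + 2 + 5 = 16 ≤ 22, interest score 11 + 15 + 4 = 30.
Vision + Crypto + Networks: credit hours 9 + 2 + 8 = 19 ≤ 22, interest score 11 + 15 + 2 = 28.
Best is Vision, Crypto, and Algorithms with total interest score 30.

30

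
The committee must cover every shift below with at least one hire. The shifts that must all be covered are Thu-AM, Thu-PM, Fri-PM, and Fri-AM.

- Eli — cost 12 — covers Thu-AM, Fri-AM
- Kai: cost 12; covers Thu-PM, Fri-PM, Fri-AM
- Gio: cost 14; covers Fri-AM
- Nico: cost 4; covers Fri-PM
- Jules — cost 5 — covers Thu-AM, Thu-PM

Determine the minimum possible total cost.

17

This is a weighted set-cover instance.
The greedy cost-per-new-shift heuristic would pick Jules, Nico, and Eli for 21, but a cheaper cover exists.
Choose Kai and Jules: together they cover Thu-AM, Thu-PM, Fri-PM, Fri-AM — every shift.
Total cost: 12 + 5 = 17.
No cover costs less than 17.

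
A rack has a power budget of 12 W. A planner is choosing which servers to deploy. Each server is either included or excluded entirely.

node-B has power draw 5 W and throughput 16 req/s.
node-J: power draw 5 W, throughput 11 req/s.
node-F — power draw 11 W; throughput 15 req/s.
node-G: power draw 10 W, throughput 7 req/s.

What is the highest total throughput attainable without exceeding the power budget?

27

Take node-B and node-J: power draw 5 + 5 = 10 ≤ 12, throughput 16 + 11 = 27.
No other feasible combination does better.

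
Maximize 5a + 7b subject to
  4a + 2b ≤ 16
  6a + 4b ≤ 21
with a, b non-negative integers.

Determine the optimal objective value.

The continuous relaxation peaks at (0, 5.25) with value 36.75; rounding to a feasible lattice point costs some objective.
(a,b)=(0,5): 4·0+2·5=10≤16, 6·0+4·5=20≤21, objective 35.
(a,b)=(0,4): 4·0+2·4=8≤16, 6·0+4·4=16≤21, objective 28.
Maximum is 35 at (a,b)=(0,5).

35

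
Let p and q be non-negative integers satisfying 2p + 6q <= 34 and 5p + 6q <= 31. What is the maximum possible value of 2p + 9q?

45

Relaxing integrality, the LP optimum is 46.50 at (p,q) = (0, 5.17), which is not an integer point.
(p,q)=(0,5): 2·0+6·5=30≤34, 5·0+6·5=30≤31, objective 45.
(p,q)=(1,4): 2·1+6·4=26≤34, 5·1+6·4=29≤31, objective 38.
(p,q)=(0,4): 2·0+6·4=24≤34, 5·0+6·4=24≤31, objective 36.
Maximum is 45 at (p,q)=(0,5).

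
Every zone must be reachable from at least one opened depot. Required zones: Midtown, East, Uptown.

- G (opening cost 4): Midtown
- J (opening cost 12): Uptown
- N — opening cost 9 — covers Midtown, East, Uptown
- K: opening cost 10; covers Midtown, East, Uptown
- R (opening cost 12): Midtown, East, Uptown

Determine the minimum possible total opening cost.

9

This is an integer covering problem.
N alone covers Midtown, East, Uptown — every zone.
Total opening cost: 9.
No cover costs less than 9.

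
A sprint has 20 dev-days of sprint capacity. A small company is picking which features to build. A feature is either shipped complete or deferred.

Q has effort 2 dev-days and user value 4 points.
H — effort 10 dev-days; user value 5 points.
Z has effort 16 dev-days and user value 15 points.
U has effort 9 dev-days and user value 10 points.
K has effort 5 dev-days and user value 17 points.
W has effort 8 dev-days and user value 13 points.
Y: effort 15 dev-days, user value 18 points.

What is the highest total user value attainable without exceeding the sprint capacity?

35

Take K and Y: effort 5 + 15 = 20 ≤ 20, user value 17 + 18 = 35.
No other feasible combination does better.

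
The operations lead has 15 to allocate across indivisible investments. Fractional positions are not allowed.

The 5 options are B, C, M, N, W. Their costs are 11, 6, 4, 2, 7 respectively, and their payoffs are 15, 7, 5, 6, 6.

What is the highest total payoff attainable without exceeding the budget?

21

This is a 0-1 knapsack instance.
Take B and N: cost 11 + 2 = 13 ≤ 15, payoff 15 + 6 = 21.
No other feasible combination does better.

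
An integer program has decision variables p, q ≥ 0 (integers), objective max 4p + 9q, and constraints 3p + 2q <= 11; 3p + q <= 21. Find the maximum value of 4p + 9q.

The continuous relaxation peaks at (0, 5.5) with value 49.50; rounding to a feasible lattice point costs some objective.
(p,q)=(0,5): 3·0+2·5=10≤11, 3·0+1·5=5≤21, objective 45.
(p,q)=(1,4): 3·1+2·4=11≤11, 3·1+1·4=7≤21, objective 40.
(p,q)=(0,4): 3·0+2·4=8≤11, 3·0+1·4=4≤21, objective 36.
Maximum is 45 at (p,q)=(0,5).

45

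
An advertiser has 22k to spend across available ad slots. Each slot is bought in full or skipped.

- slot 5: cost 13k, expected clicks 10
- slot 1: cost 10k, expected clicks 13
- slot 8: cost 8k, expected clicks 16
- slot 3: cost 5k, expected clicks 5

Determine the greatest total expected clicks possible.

This is a 0-1 knapsack instance.
Allowing fractional choices, the relaxed optimum would be about 33.0, but ad slots are indivisible.
slot 1 + slot 8: cost 10 + 8 = 18 ≤ 22, expected clicks 13 + 16 = 29.
slot 5 + slot 8: cost 13 + 8 = 21 ≤ 22, expected clicks 10 + 16 = 26.
Best is slot 1 and slot 8 with total expected clicks 29.

29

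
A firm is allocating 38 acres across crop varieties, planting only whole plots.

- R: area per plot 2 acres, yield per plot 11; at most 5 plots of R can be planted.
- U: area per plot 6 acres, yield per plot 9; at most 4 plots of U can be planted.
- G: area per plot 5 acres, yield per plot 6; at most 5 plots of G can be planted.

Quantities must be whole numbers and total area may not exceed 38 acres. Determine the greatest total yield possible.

5×R, 3×U, and 2×G: area 38 ≤ 38, yield 5·11 + 3·9 + 2·6 = 94.
5×R, 2×U, and 3×G: area 37 ≤ 38, yield 5·11 + 2·9 + 3·6 = 91.
Best is 94.

94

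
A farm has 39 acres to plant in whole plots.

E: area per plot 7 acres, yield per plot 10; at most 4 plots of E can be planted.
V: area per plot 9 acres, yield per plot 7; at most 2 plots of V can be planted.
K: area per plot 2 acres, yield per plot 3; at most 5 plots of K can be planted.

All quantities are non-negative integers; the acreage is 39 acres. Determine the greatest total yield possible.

Take 4×E and 5×K: area 38 ≤ 39, yield 4·10 + 5·3 = 55.
K has the best ratio (3/2) and is taken to its limit of 5; remaining capacity is filled optimally with the others.

55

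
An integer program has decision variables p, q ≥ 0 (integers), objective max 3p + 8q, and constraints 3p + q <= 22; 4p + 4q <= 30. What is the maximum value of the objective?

The continuous relaxation peaks at (0, 7.5) with value 60.00; rounding to a feasible lattice point costs some objective.
(p,q)=(0,7): 3·0+1·7=7≤22, 4·0+4·7=28≤30, objective 56.
(p,q)=(1,6): 3·1+1·6=9≤22, 4·1+4·6=28≤30, objective 51.
No feasible integer point exceeds 56.

56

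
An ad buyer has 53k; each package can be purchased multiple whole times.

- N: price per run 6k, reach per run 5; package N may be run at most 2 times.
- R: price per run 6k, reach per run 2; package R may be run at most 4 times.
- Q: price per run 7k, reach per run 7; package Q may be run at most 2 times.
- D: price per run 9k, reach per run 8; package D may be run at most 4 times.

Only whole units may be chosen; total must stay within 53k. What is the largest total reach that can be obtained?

2×N, 2×Q, and 3×D: price 53 ≤ 53, reach 2·5 + 2·7 + 3·8 = 48.
2×Q and 4×D: price 50 ≤ 53, reach 2·7 + 4·8 = 46.
Best is 48.

48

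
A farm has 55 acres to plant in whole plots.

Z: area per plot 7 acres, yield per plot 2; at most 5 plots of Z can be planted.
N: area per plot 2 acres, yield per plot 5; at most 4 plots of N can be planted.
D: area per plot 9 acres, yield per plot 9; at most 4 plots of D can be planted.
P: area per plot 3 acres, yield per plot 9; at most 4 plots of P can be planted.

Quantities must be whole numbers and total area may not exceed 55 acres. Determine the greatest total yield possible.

87

This is a bounded integer knapsack.
1×Z, 4×N, 3×D, and 4×P: area 54 ≤ 55, yield 1·2 + 4·5 + 3·9 + 4·9 = 85.
3×N, 4×D, and 4×P: area 54 ≤ 55, yield 3·5 + 4·9 + 4·9 = 87.
Best is 87.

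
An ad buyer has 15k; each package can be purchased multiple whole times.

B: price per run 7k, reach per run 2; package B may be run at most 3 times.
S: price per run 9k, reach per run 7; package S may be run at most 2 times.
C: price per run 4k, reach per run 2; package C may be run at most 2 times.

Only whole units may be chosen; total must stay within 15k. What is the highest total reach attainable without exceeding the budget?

S has the best ratio (7/9); taking only S gives at most 1×7 = 7 (stopped by the price limit).
Mixing does better — 1×S and 1×C: price 13 ≤ 15, reach 1·7 + 1·2 = 9.

9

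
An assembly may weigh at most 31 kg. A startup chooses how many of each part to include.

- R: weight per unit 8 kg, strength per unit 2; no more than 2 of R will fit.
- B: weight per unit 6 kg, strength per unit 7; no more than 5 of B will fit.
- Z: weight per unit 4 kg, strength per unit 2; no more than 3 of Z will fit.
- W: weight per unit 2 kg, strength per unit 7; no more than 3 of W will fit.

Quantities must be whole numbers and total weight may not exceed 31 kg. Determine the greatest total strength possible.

49

3×B, 1×Z, and 3×W: weight 28 ≤ 31, strength 3·7 + 1·2 + 3·7 = 44.
4×B and 3×W: weight 30 ≤ 31, strength 4·7 + 3·7 = 49.
Best is 49.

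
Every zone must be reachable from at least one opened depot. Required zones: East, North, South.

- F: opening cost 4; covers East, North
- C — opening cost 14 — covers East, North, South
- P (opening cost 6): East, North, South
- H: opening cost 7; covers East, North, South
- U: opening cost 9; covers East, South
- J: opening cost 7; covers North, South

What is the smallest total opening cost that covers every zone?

P alone covers East, North, South — every zone.
Total opening cost: 6.

6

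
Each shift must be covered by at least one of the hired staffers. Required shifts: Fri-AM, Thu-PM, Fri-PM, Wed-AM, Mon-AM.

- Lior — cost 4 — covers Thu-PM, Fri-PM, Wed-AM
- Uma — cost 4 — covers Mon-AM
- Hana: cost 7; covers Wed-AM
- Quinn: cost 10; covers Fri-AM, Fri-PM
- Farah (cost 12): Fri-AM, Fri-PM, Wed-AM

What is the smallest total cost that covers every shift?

18

This is an integer covering problem.
Choose Lior, Uma, and Quinn: together they cover Fri-AM, Thu-PM, Fri-PM, Wed-AM, Mon-AM — every shift.
Total cost: 4 + 4 + 10 = 18.
No cover costs less than 18.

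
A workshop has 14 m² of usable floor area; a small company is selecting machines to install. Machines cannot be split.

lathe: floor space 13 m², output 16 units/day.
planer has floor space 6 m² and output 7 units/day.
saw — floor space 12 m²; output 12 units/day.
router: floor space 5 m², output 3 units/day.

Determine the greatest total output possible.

16

saw: floor space 12 ≤ 14, output 12.
lathe: floor space 13 ≤ 14, output 16.
Best is lathe with total output 16.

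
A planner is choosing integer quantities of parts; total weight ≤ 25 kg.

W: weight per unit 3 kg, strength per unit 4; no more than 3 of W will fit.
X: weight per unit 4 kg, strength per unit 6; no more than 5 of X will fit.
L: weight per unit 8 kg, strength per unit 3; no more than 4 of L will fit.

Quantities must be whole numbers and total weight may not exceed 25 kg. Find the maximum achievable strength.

36

X has the best ratio (6/4); taking only X gives at most 5×6 = 30 (stopped by the supply cap of 5).
Mixing does better — 3×W and 4×X: weight 25 ≤ 25, strength 3·4 + 4·6 = 36.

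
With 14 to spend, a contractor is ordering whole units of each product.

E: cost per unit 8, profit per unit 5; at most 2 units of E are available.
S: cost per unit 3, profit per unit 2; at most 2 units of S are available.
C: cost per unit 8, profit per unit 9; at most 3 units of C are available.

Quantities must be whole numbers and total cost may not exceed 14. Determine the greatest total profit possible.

13

This is a bounded integer knapsack.
C has the best ratio (9/8); taking only C gives at most 1×9 = 9 (stopped by the cost limit).
Mixing does better — 2×S and 1×C: cost 14 ≤ 14, profit 2·2 + 1·9 = 13.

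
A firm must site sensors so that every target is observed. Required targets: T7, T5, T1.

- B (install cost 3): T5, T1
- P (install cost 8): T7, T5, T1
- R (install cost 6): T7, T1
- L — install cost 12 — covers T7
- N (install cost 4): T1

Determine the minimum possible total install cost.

The greedy cost-per-new-target heuristic would pick B and R for 9, but a cheaper cover exists.
P alone covers T7, T5, T1 — every target.
Total install cost: 8.
No cover costs less than 8.

8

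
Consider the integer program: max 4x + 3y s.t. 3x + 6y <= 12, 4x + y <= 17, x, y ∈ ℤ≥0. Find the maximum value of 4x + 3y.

16

(x,y)=(4,0) is feasible, giving 16.
(x,y)=(3,0) is feasible, giving 12.
No feasible integer point exceeds 16.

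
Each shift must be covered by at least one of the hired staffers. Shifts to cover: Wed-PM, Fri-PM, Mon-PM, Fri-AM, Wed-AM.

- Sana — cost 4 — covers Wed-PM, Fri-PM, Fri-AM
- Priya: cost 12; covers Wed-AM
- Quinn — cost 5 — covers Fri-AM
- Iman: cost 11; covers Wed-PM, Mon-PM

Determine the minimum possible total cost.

Choose Sana, Priya, and Iman: together they cover Wed-PM, Fri-PM, Mon-PM, Fri-AM, Wed-AM — every shift.
Total cost: 4 + 12 + 11 = 27.

27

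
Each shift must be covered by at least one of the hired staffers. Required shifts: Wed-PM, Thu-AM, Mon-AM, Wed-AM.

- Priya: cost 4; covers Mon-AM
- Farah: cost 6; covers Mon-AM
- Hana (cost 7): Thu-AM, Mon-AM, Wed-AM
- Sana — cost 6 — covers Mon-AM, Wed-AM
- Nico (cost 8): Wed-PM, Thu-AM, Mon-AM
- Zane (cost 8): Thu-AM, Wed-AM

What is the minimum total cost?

This is an integer covering problem.
Choose Sana and Nico: together they cover Wed-PM, Thu-AM, Mon-AM, Wed-AM — every shift.
Total cost: 6 + 8 = 14.

14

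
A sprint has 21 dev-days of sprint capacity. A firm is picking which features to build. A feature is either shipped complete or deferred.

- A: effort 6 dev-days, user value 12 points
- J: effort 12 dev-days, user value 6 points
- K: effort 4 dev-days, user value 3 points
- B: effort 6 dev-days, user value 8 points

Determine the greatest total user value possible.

23

Allowing fractional choices, the relaxed optimum would be about 25.5, but features are indivisible.
A + K + B: effort 6 + 4 + 6 = 16 ≤ 21, user value 12 + 3 + 8 = 23.
A + B: effort 6 + 6 = 12 ≤ 21, user value 12 + 8 = 20.
A + J: effort 6 + 12 = 18 ≤ 21, user value 12 + 6 = 18.
Best is A, K, and B with total user value 23.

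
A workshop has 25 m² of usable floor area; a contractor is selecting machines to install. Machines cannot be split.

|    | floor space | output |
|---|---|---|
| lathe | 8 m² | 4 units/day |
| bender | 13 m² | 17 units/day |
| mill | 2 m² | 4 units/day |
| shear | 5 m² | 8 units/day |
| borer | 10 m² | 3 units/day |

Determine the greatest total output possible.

Allowing fractional choices, the relaxed optimum would be about 31.5, but machines are indivisible.
bender + shear: floor space 13 + 5 = 18 ≤ 25, output 17 + 8 = 25.
bender + mill + shear: floor space 13 + 2 + 5 = 20 ≤ 25, output 17 + 4 + 8 = 29.
lathe + bender + mill: floor space 8 + 13 + 2 = 23 ≤ 25, output 4 + 17 + 4 = 25.
Best is bender, mill, and shear with total output 29.

29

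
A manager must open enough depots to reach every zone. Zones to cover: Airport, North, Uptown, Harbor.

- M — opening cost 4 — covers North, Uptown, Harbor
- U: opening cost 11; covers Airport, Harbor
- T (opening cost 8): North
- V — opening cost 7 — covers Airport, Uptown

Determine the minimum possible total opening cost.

11

Choose M and V: together they cover Airport, North, Uptown, Harbor — every zone.
Total opening cost: 4 + 7 = 11.
No cover costs less than 11.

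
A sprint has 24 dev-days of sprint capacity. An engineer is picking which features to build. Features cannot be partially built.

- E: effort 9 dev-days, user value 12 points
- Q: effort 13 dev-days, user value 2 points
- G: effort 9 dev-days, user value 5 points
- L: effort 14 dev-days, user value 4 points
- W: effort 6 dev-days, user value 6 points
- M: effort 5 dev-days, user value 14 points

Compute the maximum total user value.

32

Take E, W, and M: effort 9 + 6 + 5 = 20 ≤ 24, user value 12 + 6 + 14 = 32.
No other feasible combination does better.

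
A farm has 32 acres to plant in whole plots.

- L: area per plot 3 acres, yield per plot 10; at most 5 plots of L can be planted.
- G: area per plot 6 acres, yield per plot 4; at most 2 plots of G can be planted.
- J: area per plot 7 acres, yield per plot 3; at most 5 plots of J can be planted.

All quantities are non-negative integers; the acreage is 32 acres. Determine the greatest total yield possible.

58

This is a bounded integer knapsack.
L has the best ratio (10/3); taking only L gives at most 5×10 = 50 (stopped by the supply cap of 5).
Mixing does better — 5×L and 2×G: area 27 ≤ 32, yield 5·10 + 2·4 = 58.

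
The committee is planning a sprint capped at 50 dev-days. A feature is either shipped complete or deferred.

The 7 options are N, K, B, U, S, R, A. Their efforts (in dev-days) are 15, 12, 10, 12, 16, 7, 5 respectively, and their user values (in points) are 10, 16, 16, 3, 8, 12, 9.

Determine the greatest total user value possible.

Allowing fractional choices, the relaxed optimum would be about 63.5, but features are indivisible.
N + K + B + R + A: effort 15 + 12 + 10 + 7 + 5 = 49 ≤ 50, user value 10 + 16 + 16 + 12 + 9 = 63.
K + B + S + R + A: effort 12 + 10 + 16 + 7 + 5 = 50 ≤ 50, user value 16 + 16 + 8 + 12 + 9 = 61.
Best is N, K, B, R, and A with total user value 63.

63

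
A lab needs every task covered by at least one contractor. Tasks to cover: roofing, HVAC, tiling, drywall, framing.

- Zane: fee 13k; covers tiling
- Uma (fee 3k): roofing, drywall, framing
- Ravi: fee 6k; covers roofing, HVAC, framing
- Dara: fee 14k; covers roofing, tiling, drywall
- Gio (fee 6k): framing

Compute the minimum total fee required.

The greedy cost-per-new-task heuristic would pick Uma, Ravi, and Zane for 22, but a cheaper cover exists.
Choose Ravi and Dara: together they cover roofing, HVAC, tiling, drywall, framing — every task.
Total fee: 6 + 14 = 20.
No cover costs less than 20.

20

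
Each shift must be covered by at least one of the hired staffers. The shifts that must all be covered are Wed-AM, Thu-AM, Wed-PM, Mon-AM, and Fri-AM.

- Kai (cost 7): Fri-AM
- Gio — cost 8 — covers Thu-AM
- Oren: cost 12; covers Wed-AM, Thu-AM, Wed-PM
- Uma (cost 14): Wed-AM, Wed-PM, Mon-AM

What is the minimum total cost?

29

This is an integer covering problem.
The greedy cost-per-new-shift heuristic would pick Oren, Kai, and Uma for 33, but a cheaper cover exists.
Choose Kai, Gio, and Uma: together they cover Wed-AM, Thu-AM, Wed-PM, Mon-AM, Fri-AM — every shift.
Total cost: 7 + 8 + 14 = 29.
No cover costs less than 29.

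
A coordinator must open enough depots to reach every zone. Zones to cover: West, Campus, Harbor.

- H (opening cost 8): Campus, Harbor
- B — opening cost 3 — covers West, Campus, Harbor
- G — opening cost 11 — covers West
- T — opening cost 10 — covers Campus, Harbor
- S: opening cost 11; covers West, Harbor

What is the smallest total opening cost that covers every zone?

3

B alone covers West, Campus, Harbor — every zone.
Total opening cost: 3.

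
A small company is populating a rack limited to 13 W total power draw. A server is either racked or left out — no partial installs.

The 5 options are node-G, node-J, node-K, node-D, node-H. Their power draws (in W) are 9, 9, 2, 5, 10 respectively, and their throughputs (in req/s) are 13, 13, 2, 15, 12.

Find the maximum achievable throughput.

node-D: power draw 5 ≤ 13, throughput 15.
node-K + node-D: power draw 2 + 5 = 7 ≤ 13, throughput 2 + 15 = 17.
Best is node-K and node-D with total throughput 17.

17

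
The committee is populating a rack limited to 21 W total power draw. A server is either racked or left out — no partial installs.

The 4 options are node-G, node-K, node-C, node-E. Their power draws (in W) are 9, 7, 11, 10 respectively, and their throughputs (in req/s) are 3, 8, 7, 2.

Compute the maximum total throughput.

node-G + node-K: power draw 9 + 7 = 16 ≤ 21, throughput 3 + 8 = 11.
node-K + node-C: power draw 7 + 11 = 18 ≤ 21, throughput 8 + 7 = 15.
Best is node-K and node-C with total throughput 15.

15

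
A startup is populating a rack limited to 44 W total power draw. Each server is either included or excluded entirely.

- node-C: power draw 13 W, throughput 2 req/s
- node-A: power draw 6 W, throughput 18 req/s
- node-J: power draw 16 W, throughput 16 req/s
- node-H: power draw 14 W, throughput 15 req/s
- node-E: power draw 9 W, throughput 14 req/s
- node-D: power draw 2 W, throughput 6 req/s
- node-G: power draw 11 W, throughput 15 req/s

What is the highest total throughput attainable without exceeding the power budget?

Allowing fractional choices, the relaxed optimum would be about 70.0, but servers are indivisible.
node-A + node-J + node-E + node-D + node-G: power draw 6 + 16 + 9 + 2 + 11 = 44 ≤ 44, throughput 18 + 16 + 14 + 6 + 15 = 69.
node-A + node-H + node-E + node-D + node-G: power draw 6 + 14 + 9 + 2 + 11 = 42 ≤ 44, throughput 18 + 15 + 14 + 6 + 15 = 68.
Best is node-A, node-J, node-E, node-D, and node-G with total throughput 69.

69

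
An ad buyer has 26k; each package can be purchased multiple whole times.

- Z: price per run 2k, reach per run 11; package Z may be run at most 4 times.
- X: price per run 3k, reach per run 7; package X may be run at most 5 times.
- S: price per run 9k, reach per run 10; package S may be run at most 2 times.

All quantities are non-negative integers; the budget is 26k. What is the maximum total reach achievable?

Take 4×Z and 5×X: price 23 ≤ 26, reach 4·11 + 5·7 = 79.
Z has the best ratio (11/2) and is taken to its limit of 4; remaining capacity is filled optimally with the others.

79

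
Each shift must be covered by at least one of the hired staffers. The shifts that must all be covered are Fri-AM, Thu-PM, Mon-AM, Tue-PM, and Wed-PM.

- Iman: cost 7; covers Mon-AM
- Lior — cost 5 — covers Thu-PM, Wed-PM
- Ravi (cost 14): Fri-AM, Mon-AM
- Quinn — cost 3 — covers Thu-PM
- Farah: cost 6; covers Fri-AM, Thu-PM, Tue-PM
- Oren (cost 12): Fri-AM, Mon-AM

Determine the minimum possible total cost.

18

This is an integer covering problem.
Choose Iman, Lior, and Farah: together they cover Fri-AM, Thu-PM, Mon-AM, Tue-PM, Wed-PM — every shift.
Total cost: 7 + 5 + 6 = 18.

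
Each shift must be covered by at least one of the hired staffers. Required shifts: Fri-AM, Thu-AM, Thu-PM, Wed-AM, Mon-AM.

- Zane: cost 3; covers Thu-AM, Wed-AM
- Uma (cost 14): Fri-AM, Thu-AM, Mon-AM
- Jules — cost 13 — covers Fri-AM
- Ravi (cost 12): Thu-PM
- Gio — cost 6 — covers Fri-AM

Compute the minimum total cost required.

29

Choose Zane, Uma, and Ravi: together they cover Fri-AM, Thu-AM, Thu-PM, Wed-AM, Mon-AM — every shift.
Total cost: 3 + 14 + 12 = 29.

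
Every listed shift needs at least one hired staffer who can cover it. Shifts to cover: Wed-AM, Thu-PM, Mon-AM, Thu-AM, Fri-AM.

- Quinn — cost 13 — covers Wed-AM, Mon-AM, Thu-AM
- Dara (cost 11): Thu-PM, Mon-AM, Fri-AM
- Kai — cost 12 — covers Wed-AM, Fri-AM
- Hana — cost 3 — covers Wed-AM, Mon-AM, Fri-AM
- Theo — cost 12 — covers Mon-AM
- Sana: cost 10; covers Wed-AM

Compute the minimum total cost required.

24

The greedy cost-per-new-shift heuristic would pick Hana, Dara, and Quinn for 27, but a cheaper cover exists.
Choose Quinn and Dara: together they cover Wed-AM, Thu-PM, Mon-AM, Thu-AM, Fri-AM — every shift.
Total cost: 13 + 11 = 24.
No cover costs less than 24.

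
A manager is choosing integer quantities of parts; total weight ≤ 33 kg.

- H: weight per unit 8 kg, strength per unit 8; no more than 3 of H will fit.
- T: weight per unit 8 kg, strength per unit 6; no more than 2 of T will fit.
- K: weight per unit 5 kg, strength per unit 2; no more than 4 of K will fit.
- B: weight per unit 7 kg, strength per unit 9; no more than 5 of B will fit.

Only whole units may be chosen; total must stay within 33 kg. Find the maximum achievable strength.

38

1×K and 4×B: weight 33 ≤ 33, strength 1·2 + 4·9 = 38.
4×B: weight 28 ≤ 33, strength 4·9 = 36.
Best is 38.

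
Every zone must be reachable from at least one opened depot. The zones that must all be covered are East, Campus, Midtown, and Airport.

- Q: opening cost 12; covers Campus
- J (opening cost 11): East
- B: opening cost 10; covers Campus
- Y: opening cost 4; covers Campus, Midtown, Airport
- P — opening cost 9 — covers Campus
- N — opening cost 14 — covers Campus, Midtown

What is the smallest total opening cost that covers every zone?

15

Choose J and Y: together they cover East, Campus, Midtown, Airport — every zone.
Total opening cost: 11 + 4 = 15.
No cover costs less than 15.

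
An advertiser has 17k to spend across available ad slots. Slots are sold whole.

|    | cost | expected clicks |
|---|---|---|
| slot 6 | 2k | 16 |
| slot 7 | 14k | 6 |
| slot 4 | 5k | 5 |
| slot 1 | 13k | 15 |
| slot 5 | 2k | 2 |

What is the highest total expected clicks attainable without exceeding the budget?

33

This is an integer program with binary decision variables.
slot 6 + slot 1: cost 2 + 13 = 15 ≤ 17, expected clicks 16 + 15 = 31.
slot 6 + slot 1 + slot 5: cost 2 + 13 + 2 = 17 ≤ 17, expected clicks 16 + 15 + 2 = 33.
Best is slot 6, slot 1, and slot 5 with total expected clicks 33.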